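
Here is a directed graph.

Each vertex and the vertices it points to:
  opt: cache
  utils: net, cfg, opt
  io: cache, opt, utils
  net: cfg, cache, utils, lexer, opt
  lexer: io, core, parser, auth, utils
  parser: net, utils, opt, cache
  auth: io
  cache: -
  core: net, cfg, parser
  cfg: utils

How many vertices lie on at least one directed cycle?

A vertex is on a directed cycle iff it belongs to a strongly connected component of size ≥ 2 (or has a self-loop).
The vertices on cycles are {io, cfg, net, auth, core, lexer, utils, parser} — 8 in total.

8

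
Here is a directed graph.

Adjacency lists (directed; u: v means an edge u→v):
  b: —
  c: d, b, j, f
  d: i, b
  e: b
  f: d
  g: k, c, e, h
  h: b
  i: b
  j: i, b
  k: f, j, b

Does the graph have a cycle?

DFS with white/gray/black marking, starting from b:
b gray
b black
c gray
  d gray
    i gray
      i→b: b black — skip
    i black
    d→b: b black — skip
  d black
  c→b: b black — skip
  j gray
    j→i: i black — skip
    j→b: b black — skip
  j black
  f gray
    f→d: d black — skip
  f black
c black
e gray
  e→b: b black — skip
e black
g gray
  k gray
    k→f: f black — skip
    k→j: j black — skip
    k→b: b black — skip
  k black
  g→c: c black — skip
  g→e: e black — skip
  h gray
    h→b: b black — skip
  h black
g black
Every edge goes to a white or black vertex — no back edge, so the graph is acyclic.

No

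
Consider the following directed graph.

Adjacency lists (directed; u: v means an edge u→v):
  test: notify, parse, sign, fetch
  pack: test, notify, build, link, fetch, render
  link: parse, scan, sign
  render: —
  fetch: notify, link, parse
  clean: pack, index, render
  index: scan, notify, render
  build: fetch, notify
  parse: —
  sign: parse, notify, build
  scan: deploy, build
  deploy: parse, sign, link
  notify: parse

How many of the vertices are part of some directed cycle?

A vertex is on a directed cycle iff it belongs to a strongly connected component of size ≥ 2 (or has a self-loop).
The vertices on cycles are {link, scan, sign, build, fetch, deploy} — 6 in total.

6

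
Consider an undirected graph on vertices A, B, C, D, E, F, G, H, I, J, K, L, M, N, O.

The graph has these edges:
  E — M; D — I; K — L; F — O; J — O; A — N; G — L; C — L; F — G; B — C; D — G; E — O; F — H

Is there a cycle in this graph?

No

DFS, tracking each vertex's parent; an edge to a visited non-parent vertex closes a cycle.
Start from E:
visit E (parent –)
  visit M (parent E)
    M–E: parent, skip
  visit O (parent E)
    visit F (parent O)
      visit G (parent F)
        visit D (parent G)
          D–G: parent, skip
          visit I (parent D)
            I–D: parent, skip
        visit L (parent G)
          L–G: parent, skip
          visit C (parent L)
            C–L: parent, skip
            visit B (parent C)
              B–C: parent, skip
          visit K (parent L)
            K–L: parent, skip
        G–F: parent, skip
      visit H (parent F)
        H–F: parent, skip
      F–O: parent, skip
    O–E: parent, skip
    visit J (parent O)
      J–O: parent, skip
visit A (parent –)
  visit N (parent A)
    N–A: parent, skip
No non-parent visited neighbor found — the graph is a forest.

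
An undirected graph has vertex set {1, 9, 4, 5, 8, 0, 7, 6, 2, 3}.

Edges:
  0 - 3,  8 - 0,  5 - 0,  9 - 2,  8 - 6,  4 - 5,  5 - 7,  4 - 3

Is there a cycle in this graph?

DFS, tracking each vertex's parent; an edge to a visited non-parent vertex closes a cycle.
Start from 7:
visit 7 (parent –)
  visit 5 (parent 7)
    visit 0 (parent 5)
      visit 3 (parent 0)
        3–0: parent, skip
        visit 4 (parent 3)
          4–3: parent, skip
          4–5: 5 visited and ≠ parent → cycle
Cycle: 5 – 0 – 3 – 4 – 5.

Yes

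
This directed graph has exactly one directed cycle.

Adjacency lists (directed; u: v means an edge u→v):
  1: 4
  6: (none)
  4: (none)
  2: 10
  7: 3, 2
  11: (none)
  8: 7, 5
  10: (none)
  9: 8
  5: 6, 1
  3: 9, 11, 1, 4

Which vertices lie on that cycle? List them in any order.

DFS with gray/black marking from 8:
8 gray
  7 gray
    3 gray
      9 gray
        9→8: 8 is gray → back edge
Back edge closes the cycle 8 → 7 → 3 → 9 → 8; its vertices are {3, 7, 8, 9}.

3, 7, 8, 9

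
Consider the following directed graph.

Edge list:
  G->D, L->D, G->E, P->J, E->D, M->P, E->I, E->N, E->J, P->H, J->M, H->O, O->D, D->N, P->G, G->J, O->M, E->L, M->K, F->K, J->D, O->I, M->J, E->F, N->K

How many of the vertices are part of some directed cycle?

7

A vertex is on a directed cycle iff it belongs to a strongly connected component of size ≥ 2 (or has a self-loop).
The vertices on cycles are {E, G, H, J, M, O, P} — 7 in total.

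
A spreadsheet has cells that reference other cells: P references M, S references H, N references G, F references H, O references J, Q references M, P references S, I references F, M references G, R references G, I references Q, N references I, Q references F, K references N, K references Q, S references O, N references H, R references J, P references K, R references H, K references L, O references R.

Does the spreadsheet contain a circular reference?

DFS with white/gray/black marking, starting from L:
L gray
L black
F gray
  H gray
  H black
F black
G gray
G black
I gray
  Q gray
    Q→F: F black — skip
    M gray
      M→G: G black — skip
    M black
  Q black
  I→F: F black — skip
I black
J gray
J black
K gray
  K→L: L black — skip
  N gray
    N→I: I black — skip
    N→H: H black — skip
    N→G: G black — skip
  N black
  K→Q: Q black — skip
K black
O gray
  R gray
    R→G: G black — skip
    R→J: J black — skip
    R→H: H black — skip
  R black
  O→J: J black — skip
O black
P gray
  P→M: M black — skip
  S gray
    S→O: O black — skip
    S→H: H black — skip
  S black
  P→K: K black — skip
P black
Every edge goes to a white or black vertex — no back edge, so the graph is acyclic.

No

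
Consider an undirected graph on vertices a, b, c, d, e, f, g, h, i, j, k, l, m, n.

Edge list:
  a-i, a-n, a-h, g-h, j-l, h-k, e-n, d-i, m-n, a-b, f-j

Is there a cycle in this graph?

DFS, tracking each vertex's parent; an edge to a visited non-parent vertex closes a cycle.
Start from b:
visit b (parent –)
  visit a (parent b)
    a–b: parent, skip
    visit n (parent a)
      visit e (parent n)
        e–n: parent, skip
      n–a: parent, skip
      visit m (parent n)
        m–n: parent, skip
    visit i (parent a)
      visit d (parent i)
        d–i: parent, skip
      i–a: parent, skip
    visit h (parent a)
      visit k (parent h)
        k–h: parent, skip
      h–a: parent, skip
      visit g (parent h)
        g–h: parent, skip
visit c (parent –)
visit f (parent –)
  visit j (parent f)
    visit l (parent j)
      l–j: parent, skip
    j–f: parent, skip
No non-parent visited neighbor found — the graph is a forest.

No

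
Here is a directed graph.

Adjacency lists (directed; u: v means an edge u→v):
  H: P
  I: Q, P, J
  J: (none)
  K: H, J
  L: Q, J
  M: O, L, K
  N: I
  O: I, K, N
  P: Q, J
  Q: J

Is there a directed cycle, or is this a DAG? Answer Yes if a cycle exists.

No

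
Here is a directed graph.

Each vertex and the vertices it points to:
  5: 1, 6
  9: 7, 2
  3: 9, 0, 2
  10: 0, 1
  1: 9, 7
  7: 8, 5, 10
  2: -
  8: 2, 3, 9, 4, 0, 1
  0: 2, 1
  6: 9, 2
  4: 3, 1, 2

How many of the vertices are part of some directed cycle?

10

A vertex is on a directed cycle iff it belongs to a strongly connected component of size ≥ 2 (or has a self-loop).
The vertices on cycles are {0, 1, 3, 4, 5, 6, 7, 8, 9, 10} — 10 in total.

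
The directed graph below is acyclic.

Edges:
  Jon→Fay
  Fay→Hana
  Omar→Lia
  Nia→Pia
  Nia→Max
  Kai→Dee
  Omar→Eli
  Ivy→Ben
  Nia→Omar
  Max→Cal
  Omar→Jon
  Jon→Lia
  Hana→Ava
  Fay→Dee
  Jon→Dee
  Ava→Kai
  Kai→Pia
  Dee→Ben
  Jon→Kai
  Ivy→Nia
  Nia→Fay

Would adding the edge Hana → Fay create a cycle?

Yes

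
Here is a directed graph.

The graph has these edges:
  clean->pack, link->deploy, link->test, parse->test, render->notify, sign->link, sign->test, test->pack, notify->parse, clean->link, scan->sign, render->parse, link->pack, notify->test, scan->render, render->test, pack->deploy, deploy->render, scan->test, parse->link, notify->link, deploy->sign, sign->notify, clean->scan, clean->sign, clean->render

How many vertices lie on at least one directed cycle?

8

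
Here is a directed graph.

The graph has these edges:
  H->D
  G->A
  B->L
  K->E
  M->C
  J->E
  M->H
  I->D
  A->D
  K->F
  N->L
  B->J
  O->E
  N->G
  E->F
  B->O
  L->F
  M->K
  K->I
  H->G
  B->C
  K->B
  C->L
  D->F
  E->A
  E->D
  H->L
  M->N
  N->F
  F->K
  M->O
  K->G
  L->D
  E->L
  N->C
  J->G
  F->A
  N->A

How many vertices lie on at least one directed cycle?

12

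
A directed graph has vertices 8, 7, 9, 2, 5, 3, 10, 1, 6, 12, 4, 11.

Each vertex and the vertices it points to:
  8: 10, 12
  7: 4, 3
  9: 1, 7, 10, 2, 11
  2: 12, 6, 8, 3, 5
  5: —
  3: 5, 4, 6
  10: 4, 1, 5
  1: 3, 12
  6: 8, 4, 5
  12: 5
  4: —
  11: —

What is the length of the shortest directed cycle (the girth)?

For each vertex v, BFS finds the shortest path from v back to v.
The shortest such closed walk is 10 → 1 → 3 → 6 → 8 → 10, length 5.

5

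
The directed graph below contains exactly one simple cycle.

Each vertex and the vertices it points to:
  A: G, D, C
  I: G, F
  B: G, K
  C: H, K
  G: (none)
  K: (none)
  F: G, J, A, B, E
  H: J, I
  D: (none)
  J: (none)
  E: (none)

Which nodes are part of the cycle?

A, C, F, H, I

DFS with gray/black marking from F:
F gray
  G gray
  G black
  J gray
  J black
  A gray
    A→G: G black — skip
    D gray
    D black
    C gray
      H gray
        H→J: J black — skip
        I gray
          I→G: G black — skip
          I→F: F is gray → back edge
Back edge closes the cycle F → A → C → H → I → F; its vertices are {A, C, F, H, I}.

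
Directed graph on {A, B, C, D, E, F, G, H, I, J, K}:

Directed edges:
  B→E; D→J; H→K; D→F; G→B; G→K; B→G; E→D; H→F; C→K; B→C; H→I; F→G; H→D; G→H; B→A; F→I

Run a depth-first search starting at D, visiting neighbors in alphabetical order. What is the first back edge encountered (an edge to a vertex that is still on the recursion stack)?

E->D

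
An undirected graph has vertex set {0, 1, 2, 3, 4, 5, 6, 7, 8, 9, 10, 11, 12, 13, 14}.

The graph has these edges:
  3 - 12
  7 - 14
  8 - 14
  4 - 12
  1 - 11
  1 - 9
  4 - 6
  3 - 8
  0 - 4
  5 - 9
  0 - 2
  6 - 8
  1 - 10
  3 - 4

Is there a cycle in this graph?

Yes

DFS, tracking each vertex's parent; an edge to a visited non-parent vertex closes a cycle.
Start from 4:
visit 4 (parent –)
  visit 12 (parent 4)
    12–4: parent, skip
    visit 3 (parent 12)
      3–4: 4 visited and ≠ parent → cycle
Cycle: 4 – 12 – 3 – 4.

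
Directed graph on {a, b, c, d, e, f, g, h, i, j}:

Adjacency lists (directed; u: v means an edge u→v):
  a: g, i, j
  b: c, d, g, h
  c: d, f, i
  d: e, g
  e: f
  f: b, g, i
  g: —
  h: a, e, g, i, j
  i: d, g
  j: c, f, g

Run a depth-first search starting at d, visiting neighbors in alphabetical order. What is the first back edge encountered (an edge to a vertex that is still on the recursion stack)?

c->d

DFS from d (visiting neighbors in alphabetical order); mark gray on enter, black on exit:
d gray
  e gray
    f gray
      b gray
        c gray
          c→d: d is gray → back edge
First back edge: c → d.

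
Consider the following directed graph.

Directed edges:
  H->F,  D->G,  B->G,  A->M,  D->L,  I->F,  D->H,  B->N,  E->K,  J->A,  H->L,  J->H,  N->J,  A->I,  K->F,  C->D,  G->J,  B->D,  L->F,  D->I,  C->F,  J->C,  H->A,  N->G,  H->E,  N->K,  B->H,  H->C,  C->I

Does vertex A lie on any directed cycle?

No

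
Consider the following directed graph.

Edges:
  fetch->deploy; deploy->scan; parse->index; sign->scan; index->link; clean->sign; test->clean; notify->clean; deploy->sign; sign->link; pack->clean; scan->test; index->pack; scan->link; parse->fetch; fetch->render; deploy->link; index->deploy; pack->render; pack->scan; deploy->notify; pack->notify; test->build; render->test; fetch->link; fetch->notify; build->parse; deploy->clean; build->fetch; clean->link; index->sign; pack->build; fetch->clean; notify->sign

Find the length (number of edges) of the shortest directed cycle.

4

For each vertex v, BFS finds the shortest path from v back to v.
The shortest such closed walk is parse → index → pack → build → parse, length 4.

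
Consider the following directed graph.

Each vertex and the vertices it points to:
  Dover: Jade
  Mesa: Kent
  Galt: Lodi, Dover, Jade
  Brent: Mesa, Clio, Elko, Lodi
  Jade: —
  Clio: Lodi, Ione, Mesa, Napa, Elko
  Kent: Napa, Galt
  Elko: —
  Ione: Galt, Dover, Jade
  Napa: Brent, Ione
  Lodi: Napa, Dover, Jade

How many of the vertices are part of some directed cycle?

8

A vertex is on a directed cycle iff it belongs to a strongly connected component of size ≥ 2 (or has a self-loop).
The vertices on cycles are {Clio, Galt, Ione, Kent, Lodi, Mesa, Napa, Brent} — 8 in total.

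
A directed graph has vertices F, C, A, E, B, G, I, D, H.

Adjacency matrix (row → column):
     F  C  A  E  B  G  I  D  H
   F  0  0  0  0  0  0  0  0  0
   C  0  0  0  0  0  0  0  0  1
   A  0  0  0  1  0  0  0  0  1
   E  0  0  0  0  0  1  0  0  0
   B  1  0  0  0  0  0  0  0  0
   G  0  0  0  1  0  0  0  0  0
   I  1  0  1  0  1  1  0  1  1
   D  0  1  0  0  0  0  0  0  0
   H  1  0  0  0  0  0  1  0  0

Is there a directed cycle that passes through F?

No

F lies on a cycle iff there is a path from F back to itself.
Exploring from F, it never reaches itself; equivalently, its strongly connected component is a singleton.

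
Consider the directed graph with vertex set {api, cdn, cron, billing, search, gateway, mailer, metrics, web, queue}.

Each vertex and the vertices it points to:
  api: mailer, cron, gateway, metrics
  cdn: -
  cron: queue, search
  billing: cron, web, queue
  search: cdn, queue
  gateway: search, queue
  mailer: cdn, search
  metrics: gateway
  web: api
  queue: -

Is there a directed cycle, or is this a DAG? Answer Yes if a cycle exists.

DFS with white/gray/black marking, starting from gateway:
gateway gray
  search gray
    cdn gray
    cdn black
    queue gray
    queue black
  search black
  gateway→queue: queue black — skip
gateway black
api gray
  mailer gray
    mailer→cdn: cdn black — skip
    mailer→search: search black — skip
  mailer black
  cron gray
    cron→queue: queue black — skip
    cron→search: search black — skip
  cron black
  api→gateway: gateway black — skip
  metrics gray
    metrics→gateway: gateway black — skip
  metrics black
api black
billing gray
  billing→cron: cron black — skip
  web gray
    web→api: api black — skip
  web black
  billing→queue: queue black — skip
billing black
Every edge goes to a white or black vertex — no back edge, so the graph is acyclic.

No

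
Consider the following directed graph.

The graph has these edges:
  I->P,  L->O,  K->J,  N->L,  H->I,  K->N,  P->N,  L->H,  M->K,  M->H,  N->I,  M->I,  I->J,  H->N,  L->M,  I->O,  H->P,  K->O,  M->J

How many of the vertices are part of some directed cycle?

7

A vertex is on a directed cycle iff it belongs to a strongly connected component of size ≥ 2 (or has a self-loop).
The vertices on cycles are {H, I, K, L, M, N, P} — 7 in total.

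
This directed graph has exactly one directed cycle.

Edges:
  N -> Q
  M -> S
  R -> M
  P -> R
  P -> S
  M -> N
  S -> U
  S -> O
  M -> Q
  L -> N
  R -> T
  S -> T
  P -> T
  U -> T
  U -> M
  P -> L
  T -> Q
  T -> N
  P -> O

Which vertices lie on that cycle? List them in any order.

M, S, U

DFS with gray/black marking from S:
S gray
  T gray
    N gray
      Q gray
      Q black
    N black
    T→Q: Q black — skip
  T black
  U gray
    U→T: T black — skip
    M gray
      M→S: S is gray → back edge
Back edge closes the cycle S → U → M → S; its vertices are {M, S, U}.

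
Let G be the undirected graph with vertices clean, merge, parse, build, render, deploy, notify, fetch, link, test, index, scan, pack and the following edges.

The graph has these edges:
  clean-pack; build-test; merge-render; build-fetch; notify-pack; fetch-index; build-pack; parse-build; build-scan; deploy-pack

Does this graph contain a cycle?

No

DFS, tracking each vertex's parent; an edge to a visited non-parent vertex closes a cycle.
Start from merge:
visit merge (parent –)
  visit render (parent merge)
    render–merge: parent, skip
visit clean (parent –)
  visit pack (parent clean)
    visit notify (parent pack)
      notify–pack: parent, skip
    visit build (parent pack)
      build–pack: parent, skip
      visit test (parent build)
        test–build: parent, skip
      visit scan (parent build)
        scan–build: parent, skip
      visit parse (parent build)
        parse–build: parent, skip
      visit fetch (parent build)
        visit index (parent fetch)
          index–fetch: parent, skip
        fetch–build: parent, skip
    pack–clean: parent, skip
    visit deploy (parent pack)
      deploy–pack: parent, skip
visit link (parent –)
No non-parent visited neighbor found — the graph is a forest.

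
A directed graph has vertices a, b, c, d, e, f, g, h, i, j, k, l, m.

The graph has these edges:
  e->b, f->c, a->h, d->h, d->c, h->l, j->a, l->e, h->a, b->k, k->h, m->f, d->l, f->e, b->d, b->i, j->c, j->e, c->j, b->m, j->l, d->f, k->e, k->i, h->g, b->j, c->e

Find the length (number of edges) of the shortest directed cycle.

2

For each vertex v, BFS finds the shortest path from v back to v.
The shortest such closed walk is j → c → j, length 2.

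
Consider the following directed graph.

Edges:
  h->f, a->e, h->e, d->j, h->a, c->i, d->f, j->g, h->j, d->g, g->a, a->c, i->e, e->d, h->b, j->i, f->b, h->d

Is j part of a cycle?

Yes

j is on a cycle iff j can reach itself via ≥1 edge.
j → i → e → d → j — yes.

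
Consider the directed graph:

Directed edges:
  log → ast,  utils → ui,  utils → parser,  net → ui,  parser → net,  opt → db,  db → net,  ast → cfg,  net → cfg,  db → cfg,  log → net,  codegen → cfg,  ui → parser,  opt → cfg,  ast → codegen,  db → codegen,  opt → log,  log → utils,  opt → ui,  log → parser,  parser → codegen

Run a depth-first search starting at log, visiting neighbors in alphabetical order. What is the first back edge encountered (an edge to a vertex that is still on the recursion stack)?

DFS from log (visiting neighbors in alphabetical order); mark gray on enter, black on exit:
log gray
  ast gray
    cfg gray
    cfg black
    codegen gray
      codegen→cfg: cfg black — skip
    codegen black
  ast black
  net gray
    net→cfg: cfg black — skip
    ui gray
      parser gray
        parser→codegen: codegen black — skip
        parser→net: net is gray → back edge
First back edge: parser → net.

parser->net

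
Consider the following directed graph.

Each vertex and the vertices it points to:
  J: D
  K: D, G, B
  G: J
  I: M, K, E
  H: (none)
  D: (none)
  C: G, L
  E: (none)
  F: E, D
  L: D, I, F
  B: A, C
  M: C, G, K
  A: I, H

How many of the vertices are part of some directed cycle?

A vertex is on a directed cycle iff it belongs to a strongly connected component of size ≥ 2 (or has a self-loop).
The vertices on cycles are {A, B, C, I, K, L, M} — 7 in total.

7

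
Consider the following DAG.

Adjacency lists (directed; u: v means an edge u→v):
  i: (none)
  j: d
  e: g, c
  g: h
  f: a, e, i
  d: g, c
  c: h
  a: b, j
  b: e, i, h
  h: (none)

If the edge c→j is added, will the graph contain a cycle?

Yes

Adding c→j creates a cycle iff j can already reach c.
Path from j: j → d → c.
So j → … → c → j is a cycle.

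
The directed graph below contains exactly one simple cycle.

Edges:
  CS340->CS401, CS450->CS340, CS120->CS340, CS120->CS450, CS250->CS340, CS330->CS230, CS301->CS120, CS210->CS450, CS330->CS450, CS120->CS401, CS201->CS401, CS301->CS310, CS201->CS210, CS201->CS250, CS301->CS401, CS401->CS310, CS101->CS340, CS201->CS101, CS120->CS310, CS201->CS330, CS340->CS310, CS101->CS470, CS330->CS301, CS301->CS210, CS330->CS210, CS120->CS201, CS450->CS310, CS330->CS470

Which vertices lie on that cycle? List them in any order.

CS120, CS201, CS301, CS330

DFS with gray/black marking from CS201:
CS201 gray
  CS250 gray
    CS340 gray
      CS401 gray
        CS310 gray
        CS310 black
      CS401 black
      CS340→CS310: CS310 black — skip
    CS340 black
  CS250 black
  CS101 gray
    CS470 gray
    CS470 black
    CS101→CS340: CS340 black — skip
  CS101 black
  CS210 gray
    CS450 gray
      CS450→CS340: CS340 black — skip
      CS450→CS310: CS310 black — skip
    CS450 black
  CS210 black
  CS201→CS401: CS401 black — skip
  CS330 gray
    CS330→CS210: CS210 black — skip
    CS230 gray
    CS230 black
    CS330→CS450: CS450 black — skip
    CS330→CS470: CS470 black — skip
    CS301 gray
      CS301→CS401: CS401 black — skip
      CS301→CS310: CS310 black — skip
      CS301→CS210: CS210 black — skip
      CS120 gray
        CS120→CS450: CS450 black — skip
        CS120→CS401: CS401 black — skip
        CS120→CS310: CS310 black — skip
        CS120→CS201: CS201 is gray → back edge
Back edge closes the cycle CS201 → CS330 → CS301 → CS120 → CS201; its vertices are {CS120, CS201, CS301, CS330}.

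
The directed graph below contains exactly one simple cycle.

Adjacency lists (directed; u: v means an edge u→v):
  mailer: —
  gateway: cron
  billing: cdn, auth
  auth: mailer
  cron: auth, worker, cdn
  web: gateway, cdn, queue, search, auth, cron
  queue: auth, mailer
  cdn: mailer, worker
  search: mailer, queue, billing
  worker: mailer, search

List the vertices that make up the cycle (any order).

DFS with gray/black marking from search:
search gray
  mailer gray
  mailer black
  queue gray
    auth gray
      auth→mailer: mailer black — skip
    auth black
    queue→mailer: mailer black — skip
  queue black
  billing gray
    cdn gray
      cdn→mailer: mailer black — skip
      worker gray
        worker→mailer: mailer black — skip
        worker→search: search is gray → back edge
Back edge closes the cycle search → billing → cdn → worker → search; its vertices are {cdn, search, worker, billing}.

cdn, search, worker, billing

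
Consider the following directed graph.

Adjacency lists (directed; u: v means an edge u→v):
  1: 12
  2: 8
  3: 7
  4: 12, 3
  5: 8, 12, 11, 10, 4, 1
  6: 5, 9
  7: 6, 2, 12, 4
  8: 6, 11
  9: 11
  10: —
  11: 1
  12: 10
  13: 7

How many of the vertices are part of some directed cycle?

7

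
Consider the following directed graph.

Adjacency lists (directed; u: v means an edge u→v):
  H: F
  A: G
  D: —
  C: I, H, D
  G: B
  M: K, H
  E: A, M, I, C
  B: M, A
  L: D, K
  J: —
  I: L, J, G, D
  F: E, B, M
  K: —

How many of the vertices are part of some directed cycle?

9

A vertex is on a directed cycle iff it belongs to a strongly connected component of size ≥ 2 (or has a self-loop).
The vertices on cycles are {A, B, C, E, F, G, H, I, M} — 9 in total.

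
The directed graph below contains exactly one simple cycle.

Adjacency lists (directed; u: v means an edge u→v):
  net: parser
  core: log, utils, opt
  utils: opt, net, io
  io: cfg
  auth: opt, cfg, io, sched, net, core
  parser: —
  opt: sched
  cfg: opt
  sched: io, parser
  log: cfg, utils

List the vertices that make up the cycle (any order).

io, cfg, opt, sched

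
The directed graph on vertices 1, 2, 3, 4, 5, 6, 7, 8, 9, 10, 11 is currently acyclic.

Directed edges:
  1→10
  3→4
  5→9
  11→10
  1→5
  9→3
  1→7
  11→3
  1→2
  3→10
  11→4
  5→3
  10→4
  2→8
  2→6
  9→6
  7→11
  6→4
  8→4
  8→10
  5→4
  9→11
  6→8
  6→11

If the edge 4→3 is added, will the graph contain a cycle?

Yes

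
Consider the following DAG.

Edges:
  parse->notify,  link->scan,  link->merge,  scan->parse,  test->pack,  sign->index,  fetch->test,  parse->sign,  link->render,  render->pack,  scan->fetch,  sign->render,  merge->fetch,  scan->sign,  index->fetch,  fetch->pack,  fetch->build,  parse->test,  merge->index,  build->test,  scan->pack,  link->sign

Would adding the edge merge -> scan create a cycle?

No

Adding merge→scan creates a cycle iff scan can already reach merge.
Explore from scan: no path reaches merge. The graph stays acyclic.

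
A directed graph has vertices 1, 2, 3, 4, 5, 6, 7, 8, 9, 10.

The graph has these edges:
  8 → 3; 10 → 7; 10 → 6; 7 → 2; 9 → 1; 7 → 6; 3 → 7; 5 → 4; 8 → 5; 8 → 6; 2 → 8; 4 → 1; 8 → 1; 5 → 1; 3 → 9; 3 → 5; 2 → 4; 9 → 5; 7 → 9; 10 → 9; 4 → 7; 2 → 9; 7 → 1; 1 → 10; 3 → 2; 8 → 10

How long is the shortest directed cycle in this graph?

3

For each vertex v, BFS finds the shortest path from v back to v.
The shortest such closed walk is 2 → 4 → 7 → 2, length 3.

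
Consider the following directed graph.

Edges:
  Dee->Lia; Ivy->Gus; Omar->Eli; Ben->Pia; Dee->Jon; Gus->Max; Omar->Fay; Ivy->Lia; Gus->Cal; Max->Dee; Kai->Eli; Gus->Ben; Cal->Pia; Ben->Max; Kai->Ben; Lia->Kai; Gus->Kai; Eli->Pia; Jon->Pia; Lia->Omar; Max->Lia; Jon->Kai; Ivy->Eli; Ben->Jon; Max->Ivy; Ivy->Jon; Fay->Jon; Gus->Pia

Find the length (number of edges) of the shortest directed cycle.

3

For each vertex v, BFS finds the shortest path from v back to v.
The shortest such closed walk is Max → Ivy → Gus → Max, length 3.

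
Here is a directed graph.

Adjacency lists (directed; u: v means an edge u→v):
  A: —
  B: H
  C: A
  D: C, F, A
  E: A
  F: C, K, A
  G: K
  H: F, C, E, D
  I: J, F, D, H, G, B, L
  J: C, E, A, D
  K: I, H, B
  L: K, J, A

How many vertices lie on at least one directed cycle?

A vertex is on a directed cycle iff it belongs to a strongly connected component of size ≥ 2 (or has a self-loop).
The vertices on cycles are {B, D, F, G, H, I, J, K, L} — 9 in total.

9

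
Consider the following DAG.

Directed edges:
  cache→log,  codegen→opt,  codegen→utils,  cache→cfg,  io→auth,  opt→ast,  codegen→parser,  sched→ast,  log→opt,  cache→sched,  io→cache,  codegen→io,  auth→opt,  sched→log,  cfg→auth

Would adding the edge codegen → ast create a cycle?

No

Adding codegen→ast creates a cycle iff ast can already reach codegen.
Explore from ast: no path reaches codegen. The graph stays acyclic.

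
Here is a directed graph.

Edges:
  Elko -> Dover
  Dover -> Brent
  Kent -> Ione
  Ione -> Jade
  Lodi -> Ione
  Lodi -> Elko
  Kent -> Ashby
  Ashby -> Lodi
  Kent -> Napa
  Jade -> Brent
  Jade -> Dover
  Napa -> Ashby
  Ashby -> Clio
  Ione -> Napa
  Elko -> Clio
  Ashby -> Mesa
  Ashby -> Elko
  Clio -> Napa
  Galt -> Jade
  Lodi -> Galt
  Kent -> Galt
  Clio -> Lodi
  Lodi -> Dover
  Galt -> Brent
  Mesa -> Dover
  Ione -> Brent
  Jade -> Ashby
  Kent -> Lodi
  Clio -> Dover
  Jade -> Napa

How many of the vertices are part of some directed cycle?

8

A vertex is on a directed cycle iff it belongs to a strongly connected component of size ≥ 2 (or has a self-loop).
The vertices on cycles are {Clio, Elko, Galt, Ione, Jade, Lodi, Napa, Ashby} — 8 in total.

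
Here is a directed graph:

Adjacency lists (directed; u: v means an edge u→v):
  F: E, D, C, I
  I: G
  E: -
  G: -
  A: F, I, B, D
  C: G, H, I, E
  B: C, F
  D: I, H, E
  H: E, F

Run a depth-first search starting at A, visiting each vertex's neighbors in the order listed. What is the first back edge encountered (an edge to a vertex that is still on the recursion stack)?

DFS from A (visiting each vertex's neighbors in the order listed); mark gray on enter, black on exit:
A gray
  F gray
    E gray
    E black
    D gray
      I gray
        G gray
        G black
      I black
      H gray
        H→E: E black — skip
        H→F: F is gray → back edge
First back edge: H → F.

H->F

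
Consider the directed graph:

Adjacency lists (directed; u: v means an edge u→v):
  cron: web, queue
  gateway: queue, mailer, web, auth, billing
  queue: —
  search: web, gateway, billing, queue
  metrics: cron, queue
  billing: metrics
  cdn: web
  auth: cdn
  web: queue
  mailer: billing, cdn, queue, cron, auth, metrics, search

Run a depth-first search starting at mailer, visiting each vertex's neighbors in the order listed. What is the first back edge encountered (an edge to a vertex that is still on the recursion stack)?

gateway->mailer

DFS from mailer (visiting each vertex's neighbors in the order listed); mark gray on enter, black on exit:
mailer gray
  billing gray
    metrics gray
      cron gray
        web gray
          queue gray
          queue black
        web black
        cron→queue: queue black — skip
      cron black
      metrics→queue: queue black — skip
    metrics black
  billing black
  cdn gray
    cdn→web: web black — skip
  cdn black
  mailer→queue: queue black — skip
  mailer→cron: cron black — skip
  auth gray
    auth→cdn: cdn black — skip
  auth black
  mailer→metrics: metrics black — skip
  search gray
    search→web: web black — skip
    gateway gray
      gateway→queue: queue black — skip
      gateway→mailer: mailer is gray → back edge
First back edge: gateway → mailer.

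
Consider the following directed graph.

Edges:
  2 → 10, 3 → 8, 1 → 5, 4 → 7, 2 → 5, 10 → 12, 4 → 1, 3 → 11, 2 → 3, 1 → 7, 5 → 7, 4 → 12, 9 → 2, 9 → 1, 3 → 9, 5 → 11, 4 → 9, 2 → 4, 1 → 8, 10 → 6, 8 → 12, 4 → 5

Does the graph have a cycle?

Yes

DFS with white/gray/black marking, starting from 6:
6 gray
6 black
1 gray
  5 gray
    11 gray
    11 black
    7 gray
    7 black
  5 black
  8 gray
    12 gray
    12 black
  8 black
  1→7: 7 black — skip
1 black
2 gray
  10 gray
    10→12: 12 black — skip
    10→6: 6 black — skip
  10 black
  2→5: 5 black — skip
  3 gray
    3→8: 8 black — skip
    3→11: 11 black — skip
    9 gray
      9→2: 2 is gray → back edge
Back edge found, so a cycle exists: 2 → 3 → 9 → 2.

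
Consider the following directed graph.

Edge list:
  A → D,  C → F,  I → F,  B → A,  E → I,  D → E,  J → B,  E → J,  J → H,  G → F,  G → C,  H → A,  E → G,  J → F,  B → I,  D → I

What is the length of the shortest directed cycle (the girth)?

For each vertex v, BFS finds the shortest path from v back to v.
The shortest such closed walk is E → J → B → A → D → E, length 5.

5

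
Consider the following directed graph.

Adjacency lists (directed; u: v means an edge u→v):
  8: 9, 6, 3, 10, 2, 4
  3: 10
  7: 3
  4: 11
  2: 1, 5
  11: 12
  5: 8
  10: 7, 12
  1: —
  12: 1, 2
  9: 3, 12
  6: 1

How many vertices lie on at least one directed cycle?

A vertex is on a directed cycle iff it belongs to a strongly connected component of size ≥ 2 (or has a self-loop).
The vertices on cycles are {2, 3, 4, 5, 7, 8, 9, 10, 11, 12} — 10 in total.

10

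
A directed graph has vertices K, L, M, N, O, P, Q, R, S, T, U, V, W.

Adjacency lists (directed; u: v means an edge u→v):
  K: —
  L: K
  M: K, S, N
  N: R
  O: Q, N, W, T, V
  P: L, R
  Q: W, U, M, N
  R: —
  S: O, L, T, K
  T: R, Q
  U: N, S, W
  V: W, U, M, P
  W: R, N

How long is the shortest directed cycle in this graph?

4

For each vertex v, BFS finds the shortest path from v back to v.
The shortest such closed walk is O → Q → U → S → O, length 4.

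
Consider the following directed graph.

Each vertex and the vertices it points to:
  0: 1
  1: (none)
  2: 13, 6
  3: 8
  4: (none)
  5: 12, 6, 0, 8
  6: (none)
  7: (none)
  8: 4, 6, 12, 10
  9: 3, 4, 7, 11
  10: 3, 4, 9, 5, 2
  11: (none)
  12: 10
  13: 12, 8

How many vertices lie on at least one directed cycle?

8

A vertex is on a directed cycle iff it belongs to a strongly connected component of size ≥ 2 (or has a self-loop).
The vertices on cycles are {2, 3, 5, 8, 9, 10, 12, 13} — 8 in total.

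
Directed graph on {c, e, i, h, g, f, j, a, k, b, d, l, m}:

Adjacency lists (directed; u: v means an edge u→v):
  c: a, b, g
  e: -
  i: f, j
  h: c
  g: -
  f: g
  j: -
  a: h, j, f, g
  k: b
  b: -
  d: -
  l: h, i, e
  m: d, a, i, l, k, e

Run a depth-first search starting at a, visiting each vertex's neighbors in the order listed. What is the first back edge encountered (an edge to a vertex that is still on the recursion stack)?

DFS from a (visiting each vertex's neighbors in the order listed); mark gray on enter, black on exit:
a gray
  h gray
    c gray
      c→a: a is gray → back edge
First back edge: c → a.

c→a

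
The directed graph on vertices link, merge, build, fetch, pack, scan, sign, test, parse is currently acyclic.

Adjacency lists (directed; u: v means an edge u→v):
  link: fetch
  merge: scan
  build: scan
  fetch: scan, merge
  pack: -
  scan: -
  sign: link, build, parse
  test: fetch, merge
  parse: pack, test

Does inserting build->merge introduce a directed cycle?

Adding build→merge creates a cycle iff merge can already reach build.
Explore from merge: no path reaches build. The graph stays acyclic.

No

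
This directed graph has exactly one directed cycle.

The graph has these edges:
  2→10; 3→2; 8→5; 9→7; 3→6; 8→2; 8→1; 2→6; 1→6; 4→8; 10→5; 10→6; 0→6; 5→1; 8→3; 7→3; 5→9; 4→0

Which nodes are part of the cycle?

DFS with gray/black marking from 2:
2 gray
  10 gray
    6 gray
    6 black
    5 gray
      1 gray
        1→6: 6 black — skip
      1 black
      9 gray
        7 gray
          3 gray
            3→6: 6 black — skip
            3→2: 2 is gray → back edge
Back edge closes the cycle 2 → 10 → 5 → 9 → 7 → 3 → 2; its vertices are {2, 3, 5, 7, 9, 10}.

2, 3, 5, 7, 9, 10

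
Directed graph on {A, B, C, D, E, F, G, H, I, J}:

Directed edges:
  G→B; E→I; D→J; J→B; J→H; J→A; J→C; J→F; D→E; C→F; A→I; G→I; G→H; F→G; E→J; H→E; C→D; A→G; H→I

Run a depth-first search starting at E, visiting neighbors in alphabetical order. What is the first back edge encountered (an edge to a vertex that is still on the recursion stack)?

H→E

DFS from E (visiting neighbors in alphabetical order); mark gray on enter, black on exit:
E gray
  I gray
  I black
  J gray
    A gray
      G gray
        B gray
        B black
        H gray
          H→E: E is gray → back edge
First back edge: H → E.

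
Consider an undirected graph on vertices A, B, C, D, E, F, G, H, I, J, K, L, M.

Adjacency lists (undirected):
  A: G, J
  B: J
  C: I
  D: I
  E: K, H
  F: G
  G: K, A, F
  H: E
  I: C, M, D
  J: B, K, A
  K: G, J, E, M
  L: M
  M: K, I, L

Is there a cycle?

Yes

DFS, tracking each vertex's parent; an edge to a visited non-parent vertex closes a cycle.
Start from G:
visit G (parent –)
  visit K (parent G)
    K–G: parent, skip
    visit J (parent K)
      visit B (parent J)
        B–J: parent, skip
      J–K: parent, skip
      visit A (parent J)
        A–G: G visited and ≠ parent → cycle
Cycle: G – K – J – A – G.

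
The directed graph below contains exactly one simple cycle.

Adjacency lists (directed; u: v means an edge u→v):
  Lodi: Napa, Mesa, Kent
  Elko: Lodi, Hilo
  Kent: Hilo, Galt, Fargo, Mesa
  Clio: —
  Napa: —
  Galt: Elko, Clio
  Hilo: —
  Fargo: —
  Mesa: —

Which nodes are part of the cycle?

Elko, Galt, Kent, Lodi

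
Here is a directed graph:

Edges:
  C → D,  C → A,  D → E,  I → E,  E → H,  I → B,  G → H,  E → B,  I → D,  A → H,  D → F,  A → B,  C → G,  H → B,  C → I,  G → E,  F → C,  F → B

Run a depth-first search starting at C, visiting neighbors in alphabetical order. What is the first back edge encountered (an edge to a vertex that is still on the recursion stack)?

DFS from C (visiting neighbors in alphabetical order); mark gray on enter, black on exit:
C gray
  A gray
    B gray
    B black
    H gray
      H→B: B black — skip
    H black
  A black
  D gray
    E gray
      E→B: B black — skip
      E→H: H black — skip
    E black
    F gray
      F→B: B black — skip
      F→C: C is gray → back edge
First back edge: F → C.

F→C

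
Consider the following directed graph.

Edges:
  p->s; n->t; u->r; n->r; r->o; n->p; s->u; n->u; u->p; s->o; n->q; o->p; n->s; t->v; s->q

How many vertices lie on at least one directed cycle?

5

A vertex is on a directed cycle iff it belongs to a strongly connected component of size ≥ 2 (or has a self-loop).
The vertices on cycles are {o, p, r, s, u} — 5 in total.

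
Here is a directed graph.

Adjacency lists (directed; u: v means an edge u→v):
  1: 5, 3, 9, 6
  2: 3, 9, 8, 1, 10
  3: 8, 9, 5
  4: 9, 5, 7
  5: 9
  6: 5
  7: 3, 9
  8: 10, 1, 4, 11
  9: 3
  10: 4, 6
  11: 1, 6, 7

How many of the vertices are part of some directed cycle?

A vertex is on a directed cycle iff it belongs to a strongly connected component of size ≥ 2 (or has a self-loop).
The vertices on cycles are {1, 3, 4, 5, 6, 7, 8, 9, 10, 11} — 10 in total.

10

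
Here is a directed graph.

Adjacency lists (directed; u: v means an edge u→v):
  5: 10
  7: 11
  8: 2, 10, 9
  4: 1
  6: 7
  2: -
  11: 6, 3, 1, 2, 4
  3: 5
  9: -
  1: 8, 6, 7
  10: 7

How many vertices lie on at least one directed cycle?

9

A vertex is on a directed cycle iff it belongs to a strongly connected component of size ≥ 2 (or has a self-loop).
The vertices on cycles are {1, 3, 4, 5, 6, 7, 8, 10, 11} — 9 in total.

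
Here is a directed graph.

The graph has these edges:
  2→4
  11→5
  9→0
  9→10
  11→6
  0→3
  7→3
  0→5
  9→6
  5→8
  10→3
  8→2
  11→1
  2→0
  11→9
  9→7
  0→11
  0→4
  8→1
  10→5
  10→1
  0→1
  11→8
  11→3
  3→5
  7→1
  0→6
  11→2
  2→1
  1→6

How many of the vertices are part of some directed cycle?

9

A vertex is on a directed cycle iff it belongs to a strongly connected component of size ≥ 2 (or has a self-loop).
The vertices on cycles are {0, 2, 3, 5, 7, 8, 9, 10, 11} — 9 in total.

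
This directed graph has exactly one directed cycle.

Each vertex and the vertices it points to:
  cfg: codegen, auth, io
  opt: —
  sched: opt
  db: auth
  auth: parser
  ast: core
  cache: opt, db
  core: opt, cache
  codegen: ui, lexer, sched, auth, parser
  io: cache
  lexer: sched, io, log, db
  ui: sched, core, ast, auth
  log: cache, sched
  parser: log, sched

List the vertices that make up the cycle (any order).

DFS with gray/black marking from auth:
auth gray
  parser gray
    log gray
      cache gray
        opt gray
        opt black
        db gray
          db→auth: auth is gray → back edge
Back edge closes the cycle auth → parser → log → cache → db → auth; its vertices are {db, log, auth, cache, parser}.

db, log, auth, cache, parser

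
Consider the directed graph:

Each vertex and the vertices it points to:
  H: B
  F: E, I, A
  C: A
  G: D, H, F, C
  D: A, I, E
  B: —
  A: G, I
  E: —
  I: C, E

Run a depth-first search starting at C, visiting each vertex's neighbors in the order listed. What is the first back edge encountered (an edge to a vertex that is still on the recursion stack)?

D->A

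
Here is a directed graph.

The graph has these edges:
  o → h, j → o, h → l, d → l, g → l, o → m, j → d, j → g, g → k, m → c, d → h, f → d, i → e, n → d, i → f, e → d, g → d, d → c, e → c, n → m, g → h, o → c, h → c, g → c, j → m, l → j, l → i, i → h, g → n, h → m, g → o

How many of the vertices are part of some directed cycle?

10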